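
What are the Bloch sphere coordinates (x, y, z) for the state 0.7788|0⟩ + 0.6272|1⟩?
(0.9769, 0, 0.2131)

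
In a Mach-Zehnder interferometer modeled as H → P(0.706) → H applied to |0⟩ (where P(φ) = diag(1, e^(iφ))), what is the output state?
(0.8805 + 0.3244i)|0⟩ + (0.1195 - 0.3244i)|1⟩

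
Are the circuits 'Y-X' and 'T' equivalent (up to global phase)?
No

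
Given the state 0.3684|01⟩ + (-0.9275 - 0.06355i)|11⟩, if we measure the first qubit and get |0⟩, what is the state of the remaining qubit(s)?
|1⟩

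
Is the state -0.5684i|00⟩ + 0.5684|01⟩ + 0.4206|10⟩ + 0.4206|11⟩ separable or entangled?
Entangled

Writing the state as a|00⟩ + b|01⟩ + c|10⟩ + d|11⟩, it is a product state iff ad − bc = 0.
Here (a, b, c, d) = (-0.5684i, 0.5684, 0.4206, 0.4206): ad − bc = (-0.5684i)(0.4206) − (0.5684)(0.4206) = (-0.2391 - 0.2391i) ≠ 0, so the state is entangled.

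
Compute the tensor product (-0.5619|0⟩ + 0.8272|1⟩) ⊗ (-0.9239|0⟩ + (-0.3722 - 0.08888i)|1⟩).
0.5191|00⟩ + (0.2091 + 0.04994i)|01⟩ - 0.7643|10⟩ + (-0.3079 - 0.07352i)|11⟩

amp(|b₁b₂…⟩) = product of the factor amplitudes for bits b₁, b₂, …; only kets whose every factor amplitude is nonzero survive.
|00⟩: (-0.5619)(-0.9239) = 0.5191
|01⟩: (-0.5619)(-0.3722 - 0.08888i) = (0.2091 + 0.04994i)
|10⟩: (0.8272)(-0.9239) = -0.7643
|11⟩: (0.8272)(-0.3722 - 0.08888i) = (-0.3079 - 0.07352i)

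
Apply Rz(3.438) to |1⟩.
(-0.1477 + 0.989i)|1⟩

Rz(3.438) = [[e^(−iθ/2), 0], [0, e^(iθ/2)]] with e^(±iθ/2) = cos(θ/2) ± i·sin(θ/2); θ = 3.438, cos(θ/2) ≈ -0.147662, sin(θ/2) ≈ 0.989038.
With a = amp(|0⟩) = 0 and b = amp(|1⟩) = 1:
new amp(|0⟩) = (-0.147662 - 0.989038i)·a = 0
new amp(|1⟩) = (-0.147662 + 0.989038i)·b = (-0.1477 + 0.989i)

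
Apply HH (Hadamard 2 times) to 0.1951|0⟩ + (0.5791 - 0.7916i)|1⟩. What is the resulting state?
0.1951|0⟩ + (0.5791 - 0.7916i)|1⟩

H² = I, so an even number of Hadamards cancels: H^2 = I and the state is unchanged.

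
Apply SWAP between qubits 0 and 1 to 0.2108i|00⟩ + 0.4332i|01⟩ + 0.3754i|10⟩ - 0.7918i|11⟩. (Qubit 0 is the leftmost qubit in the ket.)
0.2108i|00⟩ + 0.3754i|01⟩ + 0.4332i|10⟩ - 0.7918i|11⟩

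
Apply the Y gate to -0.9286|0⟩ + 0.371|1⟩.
-0.371i|0⟩ - 0.9286i|1⟩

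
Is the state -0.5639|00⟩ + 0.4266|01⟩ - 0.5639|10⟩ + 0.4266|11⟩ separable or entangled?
Separable

Writing the state as a|00⟩ + b|01⟩ + c|10⟩ + d|11⟩, it is a product state iff ad − bc = 0.
Here (a, b, c, d) = (-0.5639, 0.4266, -0.5639, 0.4266): ad − bc = (-0.5639)(0.4266) − (0.4266)(-0.5639) = 0, so the state is separable.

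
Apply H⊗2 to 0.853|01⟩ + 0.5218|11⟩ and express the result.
0.6874|00⟩ - 0.6874|01⟩ + 0.1656|10⟩ - 0.1656|11⟩

H⊗2 gives amp(|y⟩) = (1/2) Σ_x (−1)^(x·y) amp(|x⟩), where x·y is the number of positions in which both x and y have a 1.
|00⟩: (0.853 + 0.5218)/2 = 0.6874
|01⟩: (-0.853 - 0.5218)/2 = -0.6874
|10⟩: (0.853 - 0.5218)/2 = 0.1656
|11⟩: (-0.853 + 0.5218)/2 = -0.1656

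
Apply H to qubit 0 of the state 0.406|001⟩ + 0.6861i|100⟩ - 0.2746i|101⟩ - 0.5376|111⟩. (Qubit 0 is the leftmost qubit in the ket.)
0.4851i|000⟩ + (0.2871 - 0.1942i)|001⟩ - 0.3801|011⟩ - 0.4851i|100⟩ + (0.2871 + 0.1942i)|101⟩ + 0.3801|111⟩

H on qubit 0 mixes each pair of kets that differ only in qubit 0: amplitudes (a, b) of (|…0…⟩, |…1…⟩) become ((a + b)/√2, (a − b)/√2). Kets absent from the input have amplitude 0.
(|000⟩, |100⟩): (a, b) = (0, 0.6861i) → (0.4851i, -0.4851i)
(|001⟩, |101⟩): (a, b) = (0.406, -0.2746i) → ((0.2871 - 0.1942i), (0.2871 + 0.1942i))
(|011⟩, |111⟩): (a, b) = (0, -0.5376) → (-0.3801, 0.3801)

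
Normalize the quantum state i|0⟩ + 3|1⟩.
0.3162i|0⟩ + 0.9487|1⟩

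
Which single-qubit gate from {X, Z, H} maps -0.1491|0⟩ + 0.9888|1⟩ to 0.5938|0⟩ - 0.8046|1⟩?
H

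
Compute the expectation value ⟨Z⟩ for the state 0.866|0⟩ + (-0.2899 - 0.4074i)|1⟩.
0.4999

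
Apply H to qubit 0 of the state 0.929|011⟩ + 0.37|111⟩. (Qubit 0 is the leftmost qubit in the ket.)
0.9185|011⟩ + 0.3953|111⟩

H on qubit 0 mixes each pair of kets that differ only in qubit 0: amplitudes (a, b) of (|…0…⟩, |…1…⟩) become ((a + b)/√2, (a − b)/√2). Kets absent from the input have amplitude 0.
(|011⟩, |111⟩): (a, b) = (0.929, 0.37) → (0.9185, 0.3953)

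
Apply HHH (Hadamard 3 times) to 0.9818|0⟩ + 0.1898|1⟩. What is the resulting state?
0.8284|0⟩ + 0.56|1⟩

H² = I, so H^3 = H: a single Hadamard. With (a, b) = (0.9818, 0.1898), H gives ((a + b)/√2, (a − b)/√2) = (0.8284, 0.56).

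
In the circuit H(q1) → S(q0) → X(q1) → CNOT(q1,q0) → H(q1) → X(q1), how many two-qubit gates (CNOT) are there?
1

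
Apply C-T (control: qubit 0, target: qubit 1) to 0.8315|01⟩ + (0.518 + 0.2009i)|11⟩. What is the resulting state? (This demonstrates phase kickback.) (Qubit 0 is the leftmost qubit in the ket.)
0.8315|01⟩ + (0.2242 + 0.5083i)|11⟩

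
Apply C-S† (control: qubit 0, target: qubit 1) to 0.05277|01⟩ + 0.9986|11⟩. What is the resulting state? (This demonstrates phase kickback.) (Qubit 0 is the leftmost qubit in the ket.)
0.05277|01⟩ - 0.9986i|11⟩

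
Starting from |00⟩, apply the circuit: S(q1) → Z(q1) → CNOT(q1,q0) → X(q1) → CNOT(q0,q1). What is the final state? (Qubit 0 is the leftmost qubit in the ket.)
|01⟩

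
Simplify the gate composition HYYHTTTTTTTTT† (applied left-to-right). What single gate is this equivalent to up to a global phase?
T†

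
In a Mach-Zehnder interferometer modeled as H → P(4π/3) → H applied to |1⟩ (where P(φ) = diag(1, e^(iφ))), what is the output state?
(0.75 + 0.433i)|0⟩ + (0.25 - 0.433i)|1⟩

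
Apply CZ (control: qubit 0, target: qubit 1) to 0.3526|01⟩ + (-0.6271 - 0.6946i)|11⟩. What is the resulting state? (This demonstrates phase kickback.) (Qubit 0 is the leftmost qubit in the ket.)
0.3526|01⟩ + (0.6271 + 0.6946i)|11⟩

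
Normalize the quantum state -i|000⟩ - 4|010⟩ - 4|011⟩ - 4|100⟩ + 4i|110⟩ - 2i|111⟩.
-0.1204i|000⟩ - 0.4815|010⟩ - 0.4815|011⟩ - 0.4815|100⟩ + 0.4815i|110⟩ - 0.2408i|111⟩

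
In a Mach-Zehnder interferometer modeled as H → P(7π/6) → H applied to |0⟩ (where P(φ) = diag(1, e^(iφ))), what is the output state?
(0.06699 - 0.25i)|0⟩ + (0.933 + 0.25i)|1⟩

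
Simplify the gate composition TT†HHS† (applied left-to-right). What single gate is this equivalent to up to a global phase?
S†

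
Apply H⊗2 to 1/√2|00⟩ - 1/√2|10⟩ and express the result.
1/√2|10⟩ + 1/√2|11⟩

H⊗2 gives amp(|y⟩) = (1/2) Σ_x (−1)^(x·y) amp(|x⟩), where x·y is the number of positions in which both x and y have a 1.
|00⟩: (1/√2 - 1/√2)/2 = 0
|01⟩: (1/√2 - 1/√2)/2 = 0
|10⟩: (1/√2 + 1/√2)/2 = 1/√2
|11⟩: (1/√2 + 1/√2)/2 = 1/√2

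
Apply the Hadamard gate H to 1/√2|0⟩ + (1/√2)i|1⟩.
(1/2 + (1/2)i)|0⟩ + (1/2 - (1/2)i)|1⟩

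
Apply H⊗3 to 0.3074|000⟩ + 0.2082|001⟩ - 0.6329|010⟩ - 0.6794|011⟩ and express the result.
-0.2817|000⟩ + 0.05151|001⟩ + 0.6463|010⟩ + 0.01863|011⟩ - 0.2817|100⟩ + 0.05151|101⟩ + 0.6463|110⟩ + 0.01863|111⟩

H⊗3 gives amp(|y⟩) = (1/2√2) Σ_x (−1)^(x·y) amp(|x⟩), where x·y is the number of positions in which both x and y have a 1.
|000⟩: (0.3074 + 0.2082 - 0.6329 - 0.6794)/(2√2) = -0.2817
|001⟩: (0.3074 - 0.2082 - 0.6329 + 0.6794)/(2√2) = 0.05151
|010⟩: (0.3074 + 0.2082 + 0.6329 + 0.6794)/(2√2) = 0.6463
|011⟩: (0.3074 - 0.2082 + 0.6329 - 0.6794)/(2√2) = 0.01863
|100⟩: (0.3074 + 0.2082 - 0.6329 - 0.6794)/(2√2) = -0.2817
|101⟩: (0.3074 - 0.2082 - 0.6329 + 0.6794)/(2√2) = 0.05151
|110⟩: (0.3074 + 0.2082 + 0.6329 + 0.6794)/(2√2) = 0.6463
|111⟩: (0.3074 - 0.2082 + 0.6329 - 0.6794)/(2√2) = 0.01863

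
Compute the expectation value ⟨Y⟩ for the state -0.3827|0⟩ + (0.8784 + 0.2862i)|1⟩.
-0.2191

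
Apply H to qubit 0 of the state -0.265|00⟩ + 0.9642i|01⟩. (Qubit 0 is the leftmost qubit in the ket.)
-0.1874|00⟩ + 0.6818i|01⟩ - 0.1874|10⟩ + 0.6818i|11⟩

H on qubit 0 mixes each pair of kets that differ only in qubit 0: amplitudes (a, b) of (|…0…⟩, |…1…⟩) become ((a + b)/√2, (a − b)/√2). Kets absent from the input have amplitude 0.
(|00⟩, |10⟩): (a, b) = (-0.265, 0) → (-0.1874, -0.1874)
(|01⟩, |11⟩): (a, b) = (0.9642i, 0) → (0.6818i, 0.6818i)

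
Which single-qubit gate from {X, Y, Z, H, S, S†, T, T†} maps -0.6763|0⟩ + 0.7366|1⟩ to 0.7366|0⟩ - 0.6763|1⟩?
X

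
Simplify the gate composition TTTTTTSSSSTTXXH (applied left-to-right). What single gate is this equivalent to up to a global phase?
H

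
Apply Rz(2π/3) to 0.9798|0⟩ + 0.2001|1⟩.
(0.4899 - 0.8485i)|0⟩ + (0.1001 + 0.1733i)|1⟩

Rz(2π/3) = [[e^(−iθ/2), 0], [0, e^(iθ/2)]] with e^(±iθ/2) = cos(θ/2) ± i·sin(θ/2); θ = 2π/3, cos(θ/2) ≈ 0.5, sin(θ/2) ≈ 0.866025.
With a = amp(|0⟩) = 0.9798 and b = amp(|1⟩) = 0.2001:
new amp(|0⟩) = (0.5 - 0.866025i)·a = (0.4899 - 0.8485i)
new amp(|1⟩) = (0.5 + 0.866025i)·b = (0.1001 + 0.1733i)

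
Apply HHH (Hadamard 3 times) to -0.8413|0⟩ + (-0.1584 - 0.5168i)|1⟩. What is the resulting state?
(-0.7069 - 0.3654i)|0⟩ + (-0.4829 + 0.3654i)|1⟩

H² = I, so H^3 = H: a single Hadamard. With (a, b) = (-0.8413, (-0.1584 - 0.5168i)), H gives ((a + b)/√2, (a − b)/√2) = ((-0.7069 - 0.3654i), (-0.4829 + 0.3654i)).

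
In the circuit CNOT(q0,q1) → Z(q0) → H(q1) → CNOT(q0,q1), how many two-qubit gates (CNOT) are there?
2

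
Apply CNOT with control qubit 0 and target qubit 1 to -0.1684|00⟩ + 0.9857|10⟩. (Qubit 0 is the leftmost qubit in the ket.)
-0.1684|00⟩ + 0.9857|11⟩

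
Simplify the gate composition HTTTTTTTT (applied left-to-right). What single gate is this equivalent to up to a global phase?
H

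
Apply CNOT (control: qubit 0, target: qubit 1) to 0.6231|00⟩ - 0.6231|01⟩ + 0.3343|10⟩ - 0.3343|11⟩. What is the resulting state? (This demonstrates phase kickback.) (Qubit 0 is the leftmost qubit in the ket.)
0.6231|00⟩ - 0.6231|01⟩ - 0.3343|10⟩ + 0.3343|11⟩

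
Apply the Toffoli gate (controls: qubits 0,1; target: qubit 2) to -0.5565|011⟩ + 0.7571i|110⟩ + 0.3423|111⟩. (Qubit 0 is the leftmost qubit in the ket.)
-0.5565|011⟩ + 0.3423|110⟩ + 0.7571i|111⟩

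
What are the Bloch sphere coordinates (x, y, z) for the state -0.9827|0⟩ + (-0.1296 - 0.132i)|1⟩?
(0.2547, 0.2594, 0.9315)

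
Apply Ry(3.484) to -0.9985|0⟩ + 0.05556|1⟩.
0.1154|0⟩ - 0.9934|1⟩

Ry(3.484) = [[cos(θ/2), −sin(θ/2)], [sin(θ/2), cos(θ/2)]]; θ = 3.484, cos(θ/2) ≈ -0.170369, sin(θ/2) ≈ 0.98538.
With a = amp(|0⟩) = -0.9985 and b = amp(|1⟩) = 0.05556:
new amp(|0⟩) = (-0.170369)·a + (-0.98538)·b = 0.1154
new amp(|1⟩) = (0.98538)·a + (-0.170369)·b = -0.9934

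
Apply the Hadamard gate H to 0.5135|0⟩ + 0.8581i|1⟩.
(0.3631 + 0.6068i)|0⟩ + (0.3631 - 0.6068i)|1⟩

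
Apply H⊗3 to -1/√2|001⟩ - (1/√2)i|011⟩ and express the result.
(-0.25 - 0.25i)|000⟩ + (0.25 + 0.25i)|001⟩ + (-0.25 + 0.25i)|010⟩ + (0.25 - 0.25i)|011⟩ + (-0.25 - 0.25i)|100⟩ + (0.25 + 0.25i)|101⟩ + (-0.25 + 0.25i)|110⟩ + (0.25 - 0.25i)|111⟩

H⊗3 gives amp(|y⟩) = (1/2√2) Σ_x (−1)^(x·y) amp(|x⟩), where x·y is the number of positions in which both x and y have a 1.
|000⟩: (-1/√2 - (1/√2)i)/(2√2) = (-0.25 - 0.25i)
|001⟩: (1/√2 + (1/√2)i)/(2√2) = (0.25 + 0.25i)
|010⟩: (-1/√2 + (1/√2)i)/(2√2) = (-0.25 + 0.25i)
|011⟩: (1/√2 - (1/√2)i)/(2√2) = (0.25 - 0.25i)
|100⟩: (-1/√2 - (1/√2)i)/(2√2) = (-0.25 - 0.25i)
|101⟩: (1/√2 + (1/√2)i)/(2√2) = (0.25 + 0.25i)
|110⟩: (-1/√2 + (1/√2)i)/(2√2) = (-0.25 + 0.25i)
|111⟩: (1/√2 - (1/√2)i)/(2√2) = (0.25 - 0.25i)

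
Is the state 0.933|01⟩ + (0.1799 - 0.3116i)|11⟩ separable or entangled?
Separable

Writing the state as a|00⟩ + b|01⟩ + c|10⟩ + d|11⟩, it is a product state iff ad − bc = 0.
Here (a, b, c, d) = (0, 0.933, 0, (0.1799 - 0.3116i)): ad − bc = (0)(0.1799 - 0.3116i) − (0.933)(0) = 0, so the state is separable.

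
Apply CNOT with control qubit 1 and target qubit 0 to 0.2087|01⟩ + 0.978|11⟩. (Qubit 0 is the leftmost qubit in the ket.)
0.978|01⟩ + 0.2087|11⟩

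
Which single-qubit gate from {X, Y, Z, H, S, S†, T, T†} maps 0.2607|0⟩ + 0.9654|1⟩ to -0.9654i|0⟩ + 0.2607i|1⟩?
Y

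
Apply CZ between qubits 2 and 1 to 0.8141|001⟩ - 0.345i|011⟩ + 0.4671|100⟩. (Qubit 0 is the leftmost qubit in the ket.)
0.8141|001⟩ + 0.345i|011⟩ + 0.4671|100⟩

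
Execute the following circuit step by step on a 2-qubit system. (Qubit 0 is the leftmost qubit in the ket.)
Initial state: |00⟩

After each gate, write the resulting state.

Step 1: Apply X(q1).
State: |01⟩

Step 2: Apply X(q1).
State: |00⟩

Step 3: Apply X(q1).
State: |01⟩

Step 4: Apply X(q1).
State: |00⟩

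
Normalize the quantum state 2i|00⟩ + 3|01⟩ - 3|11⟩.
0.4264i|00⟩ + 0.6396|01⟩ - 0.6396|11⟩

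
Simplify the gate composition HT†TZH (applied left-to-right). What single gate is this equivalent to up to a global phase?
X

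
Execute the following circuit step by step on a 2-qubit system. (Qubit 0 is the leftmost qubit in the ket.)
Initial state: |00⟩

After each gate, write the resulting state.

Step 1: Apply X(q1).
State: |01⟩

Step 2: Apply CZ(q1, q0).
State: |01⟩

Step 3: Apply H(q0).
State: 1/√2|01⟩ + 1/√2|11⟩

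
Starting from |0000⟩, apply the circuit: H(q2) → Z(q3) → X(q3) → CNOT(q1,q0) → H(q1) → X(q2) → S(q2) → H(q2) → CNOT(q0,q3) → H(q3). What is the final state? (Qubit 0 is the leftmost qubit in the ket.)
(0.25 + 0.25i)|0000⟩ + (-0.25 - 0.25i)|0001⟩ + (0.25 - 0.25i)|0010⟩ + (-0.25 + 0.25i)|0011⟩ + (0.25 + 0.25i)|0100⟩ + (-0.25 - 0.25i)|0101⟩ + (0.25 - 0.25i)|0110⟩ + (-0.25 + 0.25i)|0111⟩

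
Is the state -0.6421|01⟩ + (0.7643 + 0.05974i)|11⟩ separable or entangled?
Separable

Writing the state as a|00⟩ + b|01⟩ + c|10⟩ + d|11⟩, it is a product state iff ad − bc = 0.
Here (a, b, c, d) = (0, -0.6421, 0, (0.7643 + 0.05974i)): ad − bc = (0)(0.7643 + 0.05974i) − (-0.6421)(0) = 0, so the state is separable.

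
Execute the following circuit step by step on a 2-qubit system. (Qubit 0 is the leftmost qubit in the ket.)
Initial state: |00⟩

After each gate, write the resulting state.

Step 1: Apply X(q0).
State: |10⟩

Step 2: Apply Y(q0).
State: -i|00⟩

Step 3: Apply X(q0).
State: -i|10⟩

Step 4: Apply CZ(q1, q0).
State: -i|10⟩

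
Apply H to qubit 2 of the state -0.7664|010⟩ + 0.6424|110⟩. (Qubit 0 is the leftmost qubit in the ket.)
-0.5419|010⟩ - 0.5419|011⟩ + 0.4542|110⟩ + 0.4542|111⟩

H on qubit 2 mixes each pair of kets that differ only in qubit 2: amplitudes (a, b) of (|…0…⟩, |…1…⟩) become ((a + b)/√2, (a − b)/√2). Kets absent from the input have amplitude 0.
(|010⟩, |011⟩): (a, b) = (-0.7664, 0) → (-0.5419, -0.5419)
(|110⟩, |111⟩): (a, b) = (0.6424, 0) → (0.4542, 0.4542)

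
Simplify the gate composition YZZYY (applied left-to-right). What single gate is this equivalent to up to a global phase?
Y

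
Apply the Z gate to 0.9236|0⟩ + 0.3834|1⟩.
0.9236|0⟩ - 0.3834|1⟩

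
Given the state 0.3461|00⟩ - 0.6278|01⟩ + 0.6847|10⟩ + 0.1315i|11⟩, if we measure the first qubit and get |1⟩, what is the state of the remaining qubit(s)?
0.9821|0⟩ + 0.1886i|1⟩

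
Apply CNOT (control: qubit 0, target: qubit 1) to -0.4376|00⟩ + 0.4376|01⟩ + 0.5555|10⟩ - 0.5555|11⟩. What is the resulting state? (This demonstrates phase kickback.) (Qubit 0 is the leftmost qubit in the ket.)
-0.4376|00⟩ + 0.4376|01⟩ - 0.5555|10⟩ + 0.5555|11⟩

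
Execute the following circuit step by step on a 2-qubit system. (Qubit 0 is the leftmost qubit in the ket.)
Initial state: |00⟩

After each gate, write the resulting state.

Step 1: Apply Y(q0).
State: i|10⟩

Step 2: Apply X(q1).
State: i|11⟩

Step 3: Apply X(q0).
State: i|01⟩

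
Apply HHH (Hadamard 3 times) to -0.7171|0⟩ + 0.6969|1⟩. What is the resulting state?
-0.01428|0⟩ - 0.9998|1⟩

H² = I, so H^3 = H: a single Hadamard. With (a, b) = (-0.7171, 0.6969), H gives ((a + b)/√2, (a − b)/√2) = (-0.01428, -0.9998).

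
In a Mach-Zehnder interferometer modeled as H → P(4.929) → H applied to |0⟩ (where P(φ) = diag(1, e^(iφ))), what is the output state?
(0.6075 - 0.4883i)|0⟩ + (0.3925 + 0.4883i)|1⟩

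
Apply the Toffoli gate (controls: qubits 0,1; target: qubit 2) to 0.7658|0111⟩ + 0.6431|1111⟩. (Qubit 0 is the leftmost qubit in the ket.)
0.7658|0111⟩ + 0.6431|1101⟩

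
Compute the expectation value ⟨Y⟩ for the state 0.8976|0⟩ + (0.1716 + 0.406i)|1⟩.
0.7289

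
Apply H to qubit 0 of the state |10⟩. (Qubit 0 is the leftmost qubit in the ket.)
1/√2|00⟩ - 1/√2|10⟩

H on qubit 0 mixes each pair of kets that differ only in qubit 0: amplitudes (a, b) of (|…0…⟩, |…1…⟩) become ((a + b)/√2, (a − b)/√2). Kets absent from the input have amplitude 0.
(|00⟩, |10⟩): (a, b) = (0, 1) → (1/√2, -1/√2)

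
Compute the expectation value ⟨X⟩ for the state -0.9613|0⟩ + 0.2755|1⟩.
-0.5297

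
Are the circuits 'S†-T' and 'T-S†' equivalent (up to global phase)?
Yes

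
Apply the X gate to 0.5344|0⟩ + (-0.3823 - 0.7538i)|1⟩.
(-0.3823 - 0.7538i)|0⟩ + 0.5344|1⟩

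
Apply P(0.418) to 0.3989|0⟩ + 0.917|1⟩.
0.3989|0⟩ + (0.838 + 0.3722i)|1⟩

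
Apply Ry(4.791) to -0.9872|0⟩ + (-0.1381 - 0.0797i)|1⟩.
(0.8187 + 0.0541i)|0⟩ + (-0.5687 + 0.05853i)|1⟩

Ry(4.791) = [[cos(θ/2), −sin(θ/2)], [sin(θ/2), cos(θ/2)]]; θ = 4.791, cos(θ/2) ≈ -0.734347, sin(θ/2) ≈ 0.678775.
With a = amp(|0⟩) = -0.9872 and b = amp(|1⟩) = (-0.1381 - 0.0797i):
new amp(|0⟩) = (-0.734347)·a + (-0.678775)·b = (0.8187 + 0.0541i)
new amp(|1⟩) = (0.678775)·a + (-0.734347)·b = (-0.5687 + 0.05853i)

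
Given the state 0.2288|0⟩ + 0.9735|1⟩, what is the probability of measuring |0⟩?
0.05235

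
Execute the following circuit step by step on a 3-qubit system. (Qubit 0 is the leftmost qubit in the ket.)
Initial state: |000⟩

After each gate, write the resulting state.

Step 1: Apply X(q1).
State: |010⟩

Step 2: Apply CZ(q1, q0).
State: |010⟩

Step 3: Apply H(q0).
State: 1/√2|010⟩ + 1/√2|110⟩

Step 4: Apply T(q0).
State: 1/√2|010⟩ + (1/2 + (1/2)i)|110⟩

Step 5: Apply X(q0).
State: (1/2 + (1/2)i)|010⟩ + 1/√2|110⟩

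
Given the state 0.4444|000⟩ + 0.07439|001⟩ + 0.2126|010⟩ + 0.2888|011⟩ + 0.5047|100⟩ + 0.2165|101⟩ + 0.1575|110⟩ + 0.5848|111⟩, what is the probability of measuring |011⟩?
0.08341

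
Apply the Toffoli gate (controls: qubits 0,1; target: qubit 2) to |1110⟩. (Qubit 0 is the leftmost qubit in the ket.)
|1100⟩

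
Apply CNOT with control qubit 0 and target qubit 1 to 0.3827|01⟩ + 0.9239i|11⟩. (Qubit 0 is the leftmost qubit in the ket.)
0.3827|01⟩ + 0.9239i|10⟩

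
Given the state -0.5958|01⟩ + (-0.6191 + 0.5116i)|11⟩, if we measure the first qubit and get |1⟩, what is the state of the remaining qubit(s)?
(-0.7709 + 0.637i)|1⟩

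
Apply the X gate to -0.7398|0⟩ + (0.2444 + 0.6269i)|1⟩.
(0.2444 + 0.6269i)|0⟩ - 0.7398|1⟩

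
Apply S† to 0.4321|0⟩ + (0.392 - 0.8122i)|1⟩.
0.4321|0⟩ + (-0.8122 - 0.392i)|1⟩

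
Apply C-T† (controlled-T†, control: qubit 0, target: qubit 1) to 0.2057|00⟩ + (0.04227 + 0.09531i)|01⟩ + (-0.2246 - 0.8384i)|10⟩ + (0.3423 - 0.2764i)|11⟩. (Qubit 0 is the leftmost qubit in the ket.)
0.2057|00⟩ + (0.04227 + 0.09531i)|01⟩ + (-0.2246 - 0.8384i)|10⟩ + (0.0466 - 0.4375i)|11⟩

C-T† leaves the control-|0⟩ kets |00⟩, |01⟩ unchanged and applies T† to qubit 1 on the control-|1⟩ pair (|10⟩, |11⟩).
T† = [[1, 0], [0, (1/√2 - (1/√2)i)]].
With a = amp(|10⟩) = (-0.2246 - 0.8384i) and b = amp(|11⟩) = (0.3423 - 0.2764i):
new amp(|10⟩) = (1)·a = (-0.2246 - 0.8384i)
new amp(|11⟩) = (1/√2 - (1/√2)i)·b = (0.0466 - 0.4375i)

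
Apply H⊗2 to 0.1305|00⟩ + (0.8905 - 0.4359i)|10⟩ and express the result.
(0.5105 - 0.218i)|00⟩ + (0.5105 - 0.218i)|01⟩ + (-0.38 + 0.218i)|10⟩ + (-0.38 + 0.218i)|11⟩

H⊗2 gives amp(|y⟩) = (1/2) Σ_x (−1)^(x·y) amp(|x⟩), where x·y is the number of positions in which both x and y have a 1.
|00⟩: (0.1305 + (0.8905 - 0.4359i))/2 = (0.5105 - 0.218i)
|01⟩: (0.1305 + (0.8905 - 0.4359i))/2 = (0.5105 - 0.218i)
|10⟩: (0.1305 - (0.8905 - 0.4359i))/2 = (-0.38 + 0.218i)
|11⟩: (0.1305 - (0.8905 - 0.4359i))/2 = (-0.38 + 0.218i)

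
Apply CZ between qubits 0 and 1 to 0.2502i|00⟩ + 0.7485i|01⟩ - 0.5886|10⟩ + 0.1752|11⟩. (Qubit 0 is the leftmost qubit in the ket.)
0.2502i|00⟩ + 0.7485i|01⟩ - 0.5886|10⟩ - 0.1752|11⟩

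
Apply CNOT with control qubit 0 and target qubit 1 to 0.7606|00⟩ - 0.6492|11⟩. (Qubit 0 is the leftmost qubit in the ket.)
0.7606|00⟩ - 0.6492|10⟩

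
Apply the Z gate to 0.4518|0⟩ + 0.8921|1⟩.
0.4518|0⟩ - 0.8921|1⟩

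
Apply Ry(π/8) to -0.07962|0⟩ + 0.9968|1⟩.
-0.2726|0⟩ + 0.9621|1⟩

Ry(π/8) = [[cos(θ/2), −sin(θ/2)], [sin(θ/2), cos(θ/2)]]; θ = π/8, cos(θ/2) ≈ 0.980785, sin(θ/2) ≈ 0.19509.
With a = amp(|0⟩) = -0.07962 and b = amp(|1⟩) = 0.9968:
new amp(|0⟩) = (0.980785)·a + (-0.19509)·b = -0.2726
new amp(|1⟩) = (0.19509)·a + (0.980785)·b = 0.9621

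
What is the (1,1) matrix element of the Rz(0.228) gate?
(0.9935 + 0.1138i)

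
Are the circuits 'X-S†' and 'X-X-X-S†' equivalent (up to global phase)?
Yes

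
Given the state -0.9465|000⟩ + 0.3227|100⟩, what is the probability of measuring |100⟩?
0.1041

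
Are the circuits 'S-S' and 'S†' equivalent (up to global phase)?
No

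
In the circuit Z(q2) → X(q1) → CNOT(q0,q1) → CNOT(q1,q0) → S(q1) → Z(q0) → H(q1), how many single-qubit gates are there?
5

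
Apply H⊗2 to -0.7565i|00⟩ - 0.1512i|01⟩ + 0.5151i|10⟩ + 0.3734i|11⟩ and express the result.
-0.0096i|00⟩ - 0.2318i|01⟩ - 0.8981i|10⟩ - 0.3735i|11⟩

H⊗2 gives amp(|y⟩) = (1/2) Σ_x (−1)^(x·y) amp(|x⟩), where x·y is the number of positions in which both x and y have a 1.
|00⟩: (-0.7565i - 0.1512i + 0.5151i + 0.3734i)/2 = -0.0096i
|01⟩: (-0.7565i + 0.1512i + 0.5151i - 0.3734i)/2 = -0.2318i
|10⟩: (-0.7565i - 0.1512i - 0.5151i - 0.3734i)/2 = -0.8981i
|11⟩: (-0.7565i + 0.1512i - 0.5151i + 0.3734i)/2 = -0.3735i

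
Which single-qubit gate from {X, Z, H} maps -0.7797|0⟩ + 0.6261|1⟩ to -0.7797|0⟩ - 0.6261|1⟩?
Z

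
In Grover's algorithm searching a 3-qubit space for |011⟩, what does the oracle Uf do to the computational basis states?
Uf|x⟩ = -|x⟩ if x = 011, else |x⟩ (phase flip on target)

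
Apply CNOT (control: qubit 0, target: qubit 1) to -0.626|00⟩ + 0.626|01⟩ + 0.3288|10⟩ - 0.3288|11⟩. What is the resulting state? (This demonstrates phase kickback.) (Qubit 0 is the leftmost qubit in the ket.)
-0.626|00⟩ + 0.626|01⟩ - 0.3288|10⟩ + 0.3288|11⟩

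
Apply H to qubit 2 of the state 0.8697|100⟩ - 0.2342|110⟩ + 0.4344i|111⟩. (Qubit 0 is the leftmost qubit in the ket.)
0.615|100⟩ + 0.615|101⟩ + (-0.1656 + 0.3072i)|110⟩ + (-0.1656 - 0.3072i)|111⟩

H on qubit 2 mixes each pair of kets that differ only in qubit 2: amplitudes (a, b) of (|…0…⟩, |…1…⟩) become ((a + b)/√2, (a − b)/√2). Kets absent from the input have amplitude 0.
(|100⟩, |101⟩): (a, b) = (0.8697, 0) → (0.615, 0.615)
(|110⟩, |111⟩): (a, b) = (-0.2342, 0.4344i) → ((-0.1656 + 0.3072i), (-0.1656 - 0.3072i))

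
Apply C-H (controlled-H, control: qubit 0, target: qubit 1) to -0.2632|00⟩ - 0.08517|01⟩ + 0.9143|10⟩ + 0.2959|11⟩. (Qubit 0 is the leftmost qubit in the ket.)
-0.2632|00⟩ - 0.08517|01⟩ + 0.8557|10⟩ + 0.4373|11⟩

C-H leaves the control-|0⟩ kets |00⟩, |01⟩ unchanged and applies H to qubit 1 on the control-|1⟩ pair (|10⟩, |11⟩).
H = [[1/√2, 1/√2], [1/√2, -1/√2]].
With a = amp(|10⟩) = 0.9143 and b = amp(|11⟩) = 0.2959:
new amp(|10⟩) = (1/√2)·a + (1/√2)·b = 0.8557
new amp(|11⟩) = (1/√2)·a + (-1/√2)·b = 0.4373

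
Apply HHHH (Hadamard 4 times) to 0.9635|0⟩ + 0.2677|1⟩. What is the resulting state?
0.9635|0⟩ + 0.2677|1⟩

H² = I, so an even number of Hadamards cancels: H^4 = I and the state is unchanged.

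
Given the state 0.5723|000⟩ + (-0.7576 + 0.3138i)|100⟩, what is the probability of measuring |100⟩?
0.6724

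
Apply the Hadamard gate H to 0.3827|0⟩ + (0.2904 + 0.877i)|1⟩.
(0.476 + 0.6201i)|0⟩ + (0.06527 - 0.6201i)|1⟩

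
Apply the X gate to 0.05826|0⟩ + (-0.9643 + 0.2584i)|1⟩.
(-0.9643 + 0.2584i)|0⟩ + 0.05826|1⟩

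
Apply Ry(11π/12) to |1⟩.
-0.9914|0⟩ + 0.1305|1⟩

Ry(11π/12) = [[cos(θ/2), −sin(θ/2)], [sin(θ/2), cos(θ/2)]]; θ = 11π/12, cos(θ/2) ≈ 0.130526, sin(θ/2) ≈ 0.991445.
With a = amp(|0⟩) = 0 and b = amp(|1⟩) = 1:
new amp(|0⟩) = (0.130526)·a + (-0.991445)·b = -0.9914
new amp(|1⟩) = (0.991445)·a + (0.130526)·b = 0.1305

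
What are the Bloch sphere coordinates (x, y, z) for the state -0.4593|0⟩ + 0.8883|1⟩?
(-0.816, 0, -0.5781)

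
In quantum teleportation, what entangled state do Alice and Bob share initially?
Bell state |Φ+⟩ = (|00⟩ + |11⟩)/√2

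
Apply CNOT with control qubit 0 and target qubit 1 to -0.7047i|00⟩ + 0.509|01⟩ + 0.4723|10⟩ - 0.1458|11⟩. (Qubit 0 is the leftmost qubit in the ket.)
-0.7047i|00⟩ + 0.509|01⟩ - 0.1458|10⟩ + 0.4723|11⟩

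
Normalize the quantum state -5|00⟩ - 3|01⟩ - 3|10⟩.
-0.7625|00⟩ - 0.4575|01⟩ - 0.4575|10⟩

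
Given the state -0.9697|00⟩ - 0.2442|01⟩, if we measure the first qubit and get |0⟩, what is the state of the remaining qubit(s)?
-0.9697|0⟩ - 0.2442|1⟩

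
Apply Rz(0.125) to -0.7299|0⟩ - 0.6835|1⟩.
(-0.7285 + 0.04559i)|0⟩ + (-0.6822 - 0.04269i)|1⟩

Rz(0.125) = [[e^(−iθ/2), 0], [0, e^(iθ/2)]] with e^(±iθ/2) = cos(θ/2) ± i·sin(θ/2); θ = 0.125, cos(θ/2) ≈ 0.998048, sin(θ/2) ≈ 0.0624593.
With a = amp(|0⟩) = -0.7299 and b = amp(|1⟩) = -0.6835:
new amp(|0⟩) = (0.998048 - 0.0624593i)·a = (-0.7285 + 0.04559i)
new amp(|1⟩) = (0.998048 + 0.0624593i)·b = (-0.6822 - 0.04269i)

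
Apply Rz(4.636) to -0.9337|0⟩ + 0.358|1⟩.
(0.6345 + 0.685i)|0⟩ + (-0.2433 + 0.2626i)|1⟩

Rz(4.636) = [[e^(−iθ/2), 0], [0, e^(iθ/2)]] with e^(±iθ/2) = cos(θ/2) ± i·sin(θ/2); θ = 4.636, cos(θ/2) ≈ -0.67959, sin(θ/2) ≈ 0.733592.
With a = amp(|0⟩) = -0.9337 and b = amp(|1⟩) = 0.358:
new amp(|0⟩) = (-0.67959 - 0.733592i)·a = (0.6345 + 0.685i)
new amp(|1⟩) = (-0.67959 + 0.733592i)·b = (-0.2433 + 0.2626i)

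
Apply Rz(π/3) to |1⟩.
(0.866 + (1/2)i)|1⟩

Rz(π/3) = [[e^(−iθ/2), 0], [0, e^(iθ/2)]] with e^(±iθ/2) = cos(θ/2) ± i·sin(θ/2); θ = π/3, cos(θ/2) ≈ 0.866025, sin(θ/2) ≈ 0.5.
With a = amp(|0⟩) = 0 and b = amp(|1⟩) = 1:
new amp(|0⟩) = (0.866025 - 0.5i)·a = 0
new amp(|1⟩) = (0.866025 + 0.5i)·b = (0.866 + (1/2)i)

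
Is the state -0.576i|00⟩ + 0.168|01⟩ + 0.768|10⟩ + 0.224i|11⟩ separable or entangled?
Separable

Writing the state as a|00⟩ + b|01⟩ + c|10⟩ + d|11⟩, it is a product state iff ad − bc = 0.
Here (a, b, c, d) = (-0.576i, 0.168, 0.768, 0.224i): ad − bc = (-0.576i)(0.224i) − (0.168)(0.768) = 0, so the state is separable.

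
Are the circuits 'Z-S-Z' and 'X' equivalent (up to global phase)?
No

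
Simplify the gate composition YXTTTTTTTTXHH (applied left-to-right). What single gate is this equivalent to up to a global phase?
Y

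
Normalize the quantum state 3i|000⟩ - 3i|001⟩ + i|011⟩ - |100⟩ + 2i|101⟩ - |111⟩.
0.6i|000⟩ - 0.6i|001⟩ + 0.2i|011⟩ - 0.2|100⟩ + 0.4i|101⟩ - 0.2|111⟩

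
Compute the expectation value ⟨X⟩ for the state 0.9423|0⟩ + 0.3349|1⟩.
0.6312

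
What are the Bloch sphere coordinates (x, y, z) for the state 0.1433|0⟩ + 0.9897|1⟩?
(0.2836, 0, -0.959)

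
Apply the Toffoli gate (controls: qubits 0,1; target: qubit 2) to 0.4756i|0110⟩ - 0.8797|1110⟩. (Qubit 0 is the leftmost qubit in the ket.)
0.4756i|0110⟩ - 0.8797|1100⟩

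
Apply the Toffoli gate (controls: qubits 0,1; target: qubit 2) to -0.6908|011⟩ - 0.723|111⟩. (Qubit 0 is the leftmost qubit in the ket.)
-0.6908|011⟩ - 0.723|110⟩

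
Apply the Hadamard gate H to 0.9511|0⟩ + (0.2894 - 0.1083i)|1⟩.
(0.8772 - 0.07658i)|0⟩ + (0.4679 + 0.07658i)|1⟩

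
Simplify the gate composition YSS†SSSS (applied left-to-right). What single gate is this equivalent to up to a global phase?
Y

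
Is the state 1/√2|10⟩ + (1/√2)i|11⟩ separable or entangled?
Separable

Writing the state as a|00⟩ + b|01⟩ + c|10⟩ + d|11⟩, it is a product state iff ad − bc = 0.
Here (a, b, c, d) = (0, 0, 1/√2, (1/√2)i): ad − bc = (0)((1/√2)i) − (0)(1/√2) = 0, so the state is separable.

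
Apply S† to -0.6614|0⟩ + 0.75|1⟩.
-0.6614|0⟩ - 0.75i|1⟩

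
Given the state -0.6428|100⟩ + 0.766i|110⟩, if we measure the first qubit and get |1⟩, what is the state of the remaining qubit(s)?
-0.6428|00⟩ + 0.766i|10⟩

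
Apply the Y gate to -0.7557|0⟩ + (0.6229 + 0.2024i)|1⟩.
(0.2024 - 0.6229i)|0⟩ - 0.7557i|1⟩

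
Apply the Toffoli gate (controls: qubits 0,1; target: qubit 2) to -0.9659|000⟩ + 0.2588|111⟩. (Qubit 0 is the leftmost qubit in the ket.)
-0.9659|000⟩ + 0.2588|110⟩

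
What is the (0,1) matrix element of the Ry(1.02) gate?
-0.4882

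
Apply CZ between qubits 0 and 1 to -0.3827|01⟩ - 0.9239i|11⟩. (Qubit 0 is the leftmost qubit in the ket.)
-0.3827|01⟩ + 0.9239i|11⟩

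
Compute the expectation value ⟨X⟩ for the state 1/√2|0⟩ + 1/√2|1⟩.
1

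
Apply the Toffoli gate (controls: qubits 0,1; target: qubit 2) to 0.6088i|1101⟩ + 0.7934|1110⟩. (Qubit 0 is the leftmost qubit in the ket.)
0.7934|1100⟩ + 0.6088i|1111⟩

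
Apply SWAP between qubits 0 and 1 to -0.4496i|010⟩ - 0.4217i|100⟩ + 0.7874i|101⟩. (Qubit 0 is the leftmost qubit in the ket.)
-0.4217i|010⟩ + 0.7874i|011⟩ - 0.4496i|100⟩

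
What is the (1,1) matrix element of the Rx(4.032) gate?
-0.4306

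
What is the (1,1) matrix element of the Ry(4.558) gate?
-0.6505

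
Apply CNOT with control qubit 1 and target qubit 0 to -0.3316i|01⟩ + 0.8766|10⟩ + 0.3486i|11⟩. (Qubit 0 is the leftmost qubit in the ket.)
0.3486i|01⟩ + 0.8766|10⟩ - 0.3316i|11⟩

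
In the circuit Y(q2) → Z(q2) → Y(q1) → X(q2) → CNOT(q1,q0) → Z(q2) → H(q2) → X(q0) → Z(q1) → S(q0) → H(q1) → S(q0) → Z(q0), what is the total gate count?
13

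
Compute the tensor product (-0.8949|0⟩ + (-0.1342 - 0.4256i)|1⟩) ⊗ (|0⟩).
-0.8949|00⟩ + (-0.1342 - 0.4256i)|10⟩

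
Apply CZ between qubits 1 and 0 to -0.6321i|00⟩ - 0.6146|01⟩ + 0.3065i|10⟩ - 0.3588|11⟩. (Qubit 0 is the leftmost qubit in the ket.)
-0.6321i|00⟩ - 0.6146|01⟩ + 0.3065i|10⟩ + 0.3588|11⟩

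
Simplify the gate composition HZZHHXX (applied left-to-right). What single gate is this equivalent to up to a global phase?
H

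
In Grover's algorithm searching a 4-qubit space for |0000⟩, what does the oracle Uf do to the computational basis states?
Uf|x⟩ = -|x⟩ if x = 0000, else |x⟩ (phase flip on target)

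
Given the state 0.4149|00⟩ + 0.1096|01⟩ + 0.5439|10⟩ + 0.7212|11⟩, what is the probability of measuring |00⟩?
0.1721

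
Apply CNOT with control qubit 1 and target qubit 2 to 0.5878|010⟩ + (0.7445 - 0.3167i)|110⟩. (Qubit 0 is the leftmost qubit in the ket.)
0.5878|011⟩ + (0.7445 - 0.3167i)|111⟩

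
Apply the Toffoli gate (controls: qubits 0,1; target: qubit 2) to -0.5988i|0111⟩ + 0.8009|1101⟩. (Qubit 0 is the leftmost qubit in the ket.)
-0.5988i|0111⟩ + 0.8009|1111⟩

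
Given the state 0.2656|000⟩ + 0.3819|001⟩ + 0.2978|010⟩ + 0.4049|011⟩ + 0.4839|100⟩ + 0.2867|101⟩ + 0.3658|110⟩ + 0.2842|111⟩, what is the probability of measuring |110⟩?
0.1338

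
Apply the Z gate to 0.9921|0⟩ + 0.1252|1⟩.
0.9921|0⟩ - 0.1252|1⟩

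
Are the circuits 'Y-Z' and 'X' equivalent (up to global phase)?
Yes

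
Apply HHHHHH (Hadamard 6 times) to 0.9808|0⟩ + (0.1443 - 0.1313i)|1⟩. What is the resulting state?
0.9808|0⟩ + (0.1443 - 0.1313i)|1⟩

H² = I, so an even number of Hadamards cancels: H^6 = I and the state is unchanged.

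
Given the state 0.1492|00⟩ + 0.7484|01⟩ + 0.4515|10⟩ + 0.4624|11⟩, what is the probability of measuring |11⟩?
0.2138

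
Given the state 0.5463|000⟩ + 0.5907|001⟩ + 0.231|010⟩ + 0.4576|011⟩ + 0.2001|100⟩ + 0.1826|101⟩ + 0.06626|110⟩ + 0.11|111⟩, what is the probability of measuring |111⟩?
0.0121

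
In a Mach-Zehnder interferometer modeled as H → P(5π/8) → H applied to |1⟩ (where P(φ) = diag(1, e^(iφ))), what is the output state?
(0.6913 - 0.4619i)|0⟩ + (0.3087 + 0.4619i)|1⟩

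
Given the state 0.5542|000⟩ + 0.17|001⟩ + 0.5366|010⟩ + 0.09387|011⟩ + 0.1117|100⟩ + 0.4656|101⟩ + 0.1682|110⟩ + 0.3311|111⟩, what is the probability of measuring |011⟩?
0.008812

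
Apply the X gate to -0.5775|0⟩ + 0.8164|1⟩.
0.8164|0⟩ - 0.5775|1⟩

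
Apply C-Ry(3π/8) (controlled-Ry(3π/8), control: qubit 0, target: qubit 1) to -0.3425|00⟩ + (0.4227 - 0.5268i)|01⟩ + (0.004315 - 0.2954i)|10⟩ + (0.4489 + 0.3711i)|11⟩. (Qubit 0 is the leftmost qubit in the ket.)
-0.3425|00⟩ + (0.4227 - 0.5268i)|01⟩ + (-0.2458 - 0.4518i)|10⟩ + (0.3756 + 0.1444i)|11⟩

C-Ry(3π/8) leaves the control-|0⟩ kets |00⟩, |01⟩ unchanged and applies Ry(3π/8) to qubit 1 on the control-|1⟩ pair (|10⟩, |11⟩).
Ry(3π/8) = [[cos(θ/2), −sin(θ/2)], [sin(θ/2), cos(θ/2)]]; θ = 3π/8, cos(θ/2) ≈ 0.83147, sin(θ/2) ≈ 0.55557.
With a = amp(|10⟩) = (0.004315 - 0.2954i) and b = amp(|11⟩) = (0.4489 + 0.3711i):
new amp(|10⟩) = (0.83147)·a + (-0.55557)·b = (-0.2458 - 0.4518i)
new amp(|11⟩) = (0.55557)·a + (0.83147)·b = (0.3756 + 0.1444i)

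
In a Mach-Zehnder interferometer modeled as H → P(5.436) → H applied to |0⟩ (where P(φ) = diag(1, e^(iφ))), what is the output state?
(0.831 - 0.3747i)|0⟩ + (0.169 + 0.3747i)|1⟩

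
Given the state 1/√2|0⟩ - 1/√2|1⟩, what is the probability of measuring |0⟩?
1/2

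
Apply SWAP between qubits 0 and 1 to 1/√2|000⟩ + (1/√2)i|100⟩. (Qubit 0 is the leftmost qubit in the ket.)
1/√2|000⟩ + (1/√2)i|010⟩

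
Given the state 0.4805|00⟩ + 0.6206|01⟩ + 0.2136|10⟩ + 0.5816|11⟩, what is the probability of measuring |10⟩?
0.04562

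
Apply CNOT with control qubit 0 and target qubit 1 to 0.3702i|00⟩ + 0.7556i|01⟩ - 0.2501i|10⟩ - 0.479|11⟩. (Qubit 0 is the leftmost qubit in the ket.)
0.3702i|00⟩ + 0.7556i|01⟩ - 0.479|10⟩ - 0.2501i|11⟩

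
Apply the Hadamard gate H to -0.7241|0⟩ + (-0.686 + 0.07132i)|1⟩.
(-0.9971 + 0.05043i)|0⟩ + (-0.02694 - 0.05043i)|1⟩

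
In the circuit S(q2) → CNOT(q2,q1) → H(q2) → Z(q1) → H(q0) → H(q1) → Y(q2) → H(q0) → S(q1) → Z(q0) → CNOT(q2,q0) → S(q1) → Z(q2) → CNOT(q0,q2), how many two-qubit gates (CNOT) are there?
3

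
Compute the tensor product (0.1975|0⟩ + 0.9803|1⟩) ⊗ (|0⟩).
0.1975|00⟩ + 0.9803|10⟩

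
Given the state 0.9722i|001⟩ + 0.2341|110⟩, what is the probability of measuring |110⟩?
0.0548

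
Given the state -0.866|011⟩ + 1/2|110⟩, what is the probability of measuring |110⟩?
1/4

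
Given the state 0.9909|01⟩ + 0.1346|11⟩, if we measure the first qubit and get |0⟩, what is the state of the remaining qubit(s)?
|1⟩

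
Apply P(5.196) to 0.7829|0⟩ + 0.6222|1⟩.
0.7829|0⟩ + (0.2893 - 0.5508i)|1⟩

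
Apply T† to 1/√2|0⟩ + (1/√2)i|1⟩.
1/√2|0⟩ + (1/2 + (1/2)i)|1⟩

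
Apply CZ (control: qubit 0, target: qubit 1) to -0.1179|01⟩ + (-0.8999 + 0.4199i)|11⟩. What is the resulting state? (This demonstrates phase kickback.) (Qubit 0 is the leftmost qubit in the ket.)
-0.1179|01⟩ + (0.8999 - 0.4199i)|11⟩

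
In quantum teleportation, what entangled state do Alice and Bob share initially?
Bell state |Φ+⟩ = (|00⟩ + |11⟩)/√2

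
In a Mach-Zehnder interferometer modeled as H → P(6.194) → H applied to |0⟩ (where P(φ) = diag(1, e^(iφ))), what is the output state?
(0.998 - 0.04453i)|0⟩ + (0.001987 + 0.04453i)|1⟩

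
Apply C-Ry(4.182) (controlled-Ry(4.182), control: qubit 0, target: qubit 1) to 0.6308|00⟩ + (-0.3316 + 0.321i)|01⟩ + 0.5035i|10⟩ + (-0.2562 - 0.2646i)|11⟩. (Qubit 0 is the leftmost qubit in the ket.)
0.6308|00⟩ + (-0.3316 + 0.321i)|01⟩ + (0.2223 - 0.02067i)|10⟩ + (0.1273 + 0.5684i)|11⟩

C-Ry(4.182) leaves the control-|0⟩ kets |00⟩, |01⟩ unchanged and applies Ry(4.182) to qubit 1 on the control-|1⟩ pair (|10⟩, |11⟩).
Ry(4.182) = [[cos(θ/2), −sin(θ/2)], [sin(θ/2), cos(θ/2)]]; θ = 4.182, cos(θ/2) ≈ -0.497057, sin(θ/2) ≈ 0.867718.
With a = amp(|10⟩) = 0.5035i and b = amp(|11⟩) = (-0.2562 - 0.2646i):
new amp(|10⟩) = (-0.497057)·a + (-0.867718)·b = (0.2223 - 0.02067i)
new amp(|11⟩) = (0.867718)·a + (-0.497057)·b = (0.1273 + 0.5684i)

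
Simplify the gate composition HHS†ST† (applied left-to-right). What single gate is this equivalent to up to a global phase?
T†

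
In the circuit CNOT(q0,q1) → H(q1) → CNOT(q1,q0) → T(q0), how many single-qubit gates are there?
2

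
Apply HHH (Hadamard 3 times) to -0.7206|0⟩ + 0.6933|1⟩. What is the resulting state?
-0.0193|0⟩ - 0.9998|1⟩

H² = I, so H^3 = H: a single Hadamard. With (a, b) = (-0.7206, 0.6933), H gives ((a + b)/√2, (a − b)/√2) = (-0.0193, -0.9998).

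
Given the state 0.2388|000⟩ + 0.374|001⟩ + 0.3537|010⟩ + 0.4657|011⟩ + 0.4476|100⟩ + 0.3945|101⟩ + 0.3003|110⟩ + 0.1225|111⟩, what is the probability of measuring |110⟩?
0.09018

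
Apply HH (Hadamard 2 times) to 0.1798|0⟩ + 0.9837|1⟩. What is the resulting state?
0.1798|0⟩ + 0.9837|1⟩

H² = I, so an even number of Hadamards cancels: H^2 = I and the state is unchanged.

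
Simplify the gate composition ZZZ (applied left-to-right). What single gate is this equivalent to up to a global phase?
Z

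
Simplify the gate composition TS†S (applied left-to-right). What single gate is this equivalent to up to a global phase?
T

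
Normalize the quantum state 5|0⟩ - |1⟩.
0.9806|0⟩ - 0.1961|1⟩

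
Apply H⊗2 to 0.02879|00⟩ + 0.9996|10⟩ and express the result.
0.5142|00⟩ + 0.5142|01⟩ - 0.4854|10⟩ - 0.4854|11⟩

H⊗2 gives amp(|y⟩) = (1/2) Σ_x (−1)^(x·y) amp(|x⟩), where x·y is the number of positions in which both x and y have a 1.
|00⟩: (0.02879 + 0.9996)/2 = 0.5142
|01⟩: (0.02879 + 0.9996)/2 = 0.5142
|10⟩: (0.02879 - 0.9996)/2 = -0.4854
|11⟩: (0.02879 - 0.9996)/2 = -0.4854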